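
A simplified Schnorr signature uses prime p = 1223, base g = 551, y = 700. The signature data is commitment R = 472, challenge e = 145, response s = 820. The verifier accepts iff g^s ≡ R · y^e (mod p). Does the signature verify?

does not verify

g^s mod p:
551^2 = 303601 ≡ 297
551^4 ≡ 297^2 = 88209 ≡ 153
551^8 ≡ 153^2 = 23409 ≡ 172
551^16 ≡ 172^2 = 29584 ≡ 232
551^32 ≡ 232^2 = 53824 ≡ 12
551^64 ≡ 12^2 = 144
551^128 ≡ 144^2 = 20736 ≡ 1168
551^256 ≡ 1168^2 = 1364224 ≡ 579
551^512 ≡ 579^2 = 335241 ≡ 139
820 = 512 + 256 + 32 + 16 + 4, so 551^820 ≡ 139·579·12·232·153 ≡ 688 (mod 1223)
R · y^e mod p:
700^2 = 490000 ≡ 800
700^4 ≡ 800^2 = 640000 ≡ 371
700^8 ≡ 371^2 = 137641 ≡ 665
700^16 ≡ 665^2 = 442225 ≡ 722
700^32 ≡ 722^2 = 521284 ≡ 286
700^64 ≡ 286^2 = 81796 ≡ 1078
700^128 ≡ 1078^2 = 1162084 ≡ 234
145 = 128 + 16 + 1, so 700^145 ≡ 234·722·700 ≡ 723 (mod 1223)
472·723 = 341256 ≡ 39 (mod 1223)
688 ≠ 39; the check fails.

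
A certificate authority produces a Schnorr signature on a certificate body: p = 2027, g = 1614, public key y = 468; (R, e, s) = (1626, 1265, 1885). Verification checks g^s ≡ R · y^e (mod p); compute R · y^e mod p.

1758

468^2 = 219024 ≡ 108
468^4 ≡ 108^2 = 11664 ≡ 1529
468^8 ≡ 1529^2 = 2337841 ≡ 710
468^16 ≡ 710^2 = 504100 ≡ 1404
468^32 ≡ 1404^2 = 1971216 ≡ 972
468^64 ≡ 972^2 = 944784 ≡ 202
468^128 ≡ 202^2 = 40804 ≡ 264
468^256 ≡ 264^2 = 69696 ≡ 778
468^512 ≡ 778^2 = 605284 ≡ 1238
468^1024 ≡ 1238^2 = 1532644 ≡ 232
1265 = 1024 + 128 + 64 + 32 + 16 + 1, so 468^1265 ≡ 232·264·202·972·1404·468 ≡ 31 (mod 2027)
R · y^e ≡ 1626·31 = 50406 ≡ 1758 (mod 2027)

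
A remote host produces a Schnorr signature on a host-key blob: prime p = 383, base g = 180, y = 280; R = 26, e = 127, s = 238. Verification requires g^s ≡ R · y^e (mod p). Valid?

g^s mod p:
Squares mod 383: 180^1≡180, 180^2≡228, 180^4≡279, 180^8≡92, 180^16≡38, 180^32≡295, 180^64≡84, 180^128≡162
238 = 128 + 64 + 32 + 8 + 4 + 2, so 180^238 ≡ 162·84·295·92·279·228 ≡ 342 (mod 383)
R · y^e mod p:
Squares mod 383: 280^1≡280, 280^2≡268, 280^4≡203, 280^8≡228, 280^16≡279, 280^32≡92, 280^64≡38
127 = 64 + 32 + 16 + 8 + 4 + 2 + 1, so 280^127 ≡ 38·92·279·228·203·268·280 ≡ 131 (mod 383)
26·131 = 3406 ≡ 342 (mod 383)
342 ≡ 342 (mod 383); signature holds.

yes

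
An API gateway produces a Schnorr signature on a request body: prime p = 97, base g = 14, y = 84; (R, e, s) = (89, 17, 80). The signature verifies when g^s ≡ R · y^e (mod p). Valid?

g^s mod p:
14^80 mod 97 = 36
R · y^e mod p:
84^17 mod 97 = 17
89·17 = 1513 ≡ 58 (mod 97)
36 ≠ 58; the check fails.

no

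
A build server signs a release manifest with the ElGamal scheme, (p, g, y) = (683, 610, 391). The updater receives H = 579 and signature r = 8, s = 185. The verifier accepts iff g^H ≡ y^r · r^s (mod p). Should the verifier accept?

reject

Left side g^H mod p:
610^2 = 372100 ≡ 548
610^4 ≡ 548^2 = 300304 ≡ 467
610^8 ≡ 467^2 = 218089 ≡ 212
610^16 ≡ 212^2 = 44944 ≡ 549
610^32 ≡ 549^2 = 301401 ≡ 198
610^64 ≡ 198^2 = 39204 ≡ 273
610^128 ≡ 273^2 = 74529 ≡ 82
610^256 ≡ 82^2 = 6724 ≡ 577
610^512 ≡ 577^2 = 332929 ≡ 308
579 = 512 + 64 + 2 + 1, so 610^579 ≡ 308·273·548·610 ≡ 119 (mod 683)
Right side y^r · r^s mod p:
391^2 = 152881 ≡ 572
391^4 ≡ 572^2 = 327184 ≡ 27
391^8 ≡ 27^2 = 729 ≡ 46
8^2 = 64
8^4 ≡ 64^2 = 4096 ≡ 681
8^8 ≡ 681^2 = 463761 ≡ 4
8^16 ≡ 4^2 = 16
8^32 ≡ 16^2 = 256
8^64 ≡ 256^2 = 65536 ≡ 651
8^128 ≡ 651^2 = 423801 ≡ 341
185 = 128 + 32 + 16 + 8 + 1, so 8^185 ≡ 341·256·16·4·8 ≡ 32 (mod 683)
46·32 = 1472 ≡ 106 (mod 683)
119 ≠ 106, so verification fails.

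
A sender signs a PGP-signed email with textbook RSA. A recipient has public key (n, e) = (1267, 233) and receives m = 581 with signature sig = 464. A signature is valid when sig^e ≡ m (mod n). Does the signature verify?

Squares mod 1267: sig^1≡464, sig^2≡1173, sig^4≡1234, sig^8≡1089, sig^16≡9, sig^32≡81, sig^64≡226, sig^128≡396
233 = 128 + 64 + 32 + 8 + 1, so sig^233 ≡ 396·226·81·1089·464 ≡ 1089 (mod 1267)
sig^233 mod 1267 = 1089, but m = 581.

does not verify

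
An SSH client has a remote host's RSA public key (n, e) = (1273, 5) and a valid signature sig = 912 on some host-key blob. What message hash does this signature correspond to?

Squares mod 1273: sig^1≡912, sig^2≡475, sig^4≡304
5 = 4 + 1, so sig^5 ≡ 304·912 ≡ 1007 (mod 1273)

1007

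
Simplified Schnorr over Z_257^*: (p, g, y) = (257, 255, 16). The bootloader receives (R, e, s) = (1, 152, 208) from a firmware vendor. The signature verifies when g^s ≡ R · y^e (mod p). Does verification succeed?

passes

g^s mod p:
255^208 mod 257 = 1
R · y^e mod p:
16^152 mod 257 = 1
1·1 = 1 ≡ 1 (mod 257)
1 ≡ 1 (mod 257); signature holds.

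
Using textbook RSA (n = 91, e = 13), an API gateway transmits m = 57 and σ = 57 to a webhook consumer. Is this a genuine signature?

genuine

Squares mod 91: σ^1≡57, σ^2≡64, σ^4≡1, σ^8≡1
13 = 8 + 4 + 1, so σ^13 ≡ 1·1·57 ≡ 57 (mod 91)
57 = m, so the signature checks out.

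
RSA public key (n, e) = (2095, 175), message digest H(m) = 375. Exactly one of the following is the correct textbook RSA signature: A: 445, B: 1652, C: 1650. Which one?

Candidate A: Squares mod 2095: 445^1≡445, 445^2≡1095, 445^4≡685, 445^8≡2040, 445^16≡930, 445^32≡1760, 445^64≡1190, 445^128≡1975; 175 = 128 + 32 + 8 + 4 + 2 + 1, so 445^175 ≡ 1975·1760·2040·685·1095·445 ≡ 1720 (mod 2095)
Candidate B: Squares mod 2095: 1652^1≡1652, 1652^2≡1414, 1652^4≡766, 1652^8≡156, 1652^16≡1291, 1652^32≡1156, 1652^64≡1821, 1652^128≡1751; 175 = 128 + 32 + 8 + 4 + 2 + 1, so 1652^175 ≡ 1751·1156·156·766·1414·1652 ≡ 1618 (mod 2095)
Candidate C: Squares mod 2095: 1650^1≡1650, 1650^2≡1095, 1650^4≡685, 1650^8≡2040, 1650^16≡930, 1650^32≡1760, 1650^64≡1190, 1650^128≡1975; 175 = 128 + 32 + 8 + 4 + 2 + 1, so 1650^175 ≡ 1975·1760·2040·685·1095·1650 ≡ 375 (mod 2095)
  → matches H(m) = 375

C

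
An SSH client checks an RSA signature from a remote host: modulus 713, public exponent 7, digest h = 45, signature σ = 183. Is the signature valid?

valid

σ^2 ≡ 183^2 = 33489 ≡ 691
σ^4 ≡ 691^2 = 477481 ≡ 484
7 = 4 + 2 + 1, so σ^7 ≡ 484·691·183 ≡ 45 (mod 713)
45 = h, so the signature checks out.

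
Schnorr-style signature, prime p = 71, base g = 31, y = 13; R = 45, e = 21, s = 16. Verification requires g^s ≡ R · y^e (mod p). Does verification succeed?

fails

g^s mod p:
Squares mod 71: 31^1≡31, 31^2≡38, 31^4≡24, 31^8≡8, 31^16≡64
31^16 ≡ 64 (mod 71)
R · y^e mod p:
Squares mod 71: 13^1≡13, 13^2≡27, 13^4≡19, 13^8≡6, 13^16≡36
21 = 16 + 4 + 1, so 13^21 ≡ 36·19·13 ≡ 17 (mod 71)
45·17 = 765 ≡ 55 (mod 71)
64 ≠ 55; the check fails.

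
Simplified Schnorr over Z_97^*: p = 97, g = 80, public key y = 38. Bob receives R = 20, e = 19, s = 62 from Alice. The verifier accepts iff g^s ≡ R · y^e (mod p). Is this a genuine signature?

g^s mod p:
80^2 = 6400 ≡ 95
80^4 ≡ 95^2 = 9025 ≡ 4
80^8 ≡ 4^2 = 16
80^16 ≡ 16^2 = 256 ≡ 62
80^32 ≡ 62^2 = 3844 ≡ 61
62 = 32 + 16 + 8 + 4 + 2, so 80^62 ≡ 61·62·16·4·95 ≡ 31 (mod 97)
R · y^e mod p:
38^2 = 1444 ≡ 86
38^4 ≡ 86^2 = 7396 ≡ 24
38^8 ≡ 24^2 = 576 ≡ 91
38^16 ≡ 91^2 = 8281 ≡ 36
19 = 16 + 2 + 1, so 38^19 ≡ 36·86·38 ≡ 84 (mod 97)
20·84 = 1680 ≡ 31 (mod 97)
31 ≡ 31 (mod 97); signature holds.

genuine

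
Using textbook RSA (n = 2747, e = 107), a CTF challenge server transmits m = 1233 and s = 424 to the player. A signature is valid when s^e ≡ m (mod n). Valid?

no

Squares mod 2747: s^1≡424, s^2≡1221, s^4≡1967, s^8≡1313, s^16≡1600, s^32≡2543, s^64≡411
107 = 64 + 32 + 8 + 2 + 1, so s^107 ≡ 411·2543·1313·1221·424 ≡ 1514 (mod 2747)
s^107 mod 2747 = 1514, but m = 1233.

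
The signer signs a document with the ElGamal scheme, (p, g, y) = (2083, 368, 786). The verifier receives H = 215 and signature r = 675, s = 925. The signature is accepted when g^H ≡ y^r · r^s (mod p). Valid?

Left side g^H mod p:
368^2 = 135424 ≡ 29
368^4 ≡ 29^2 = 841
368^8 ≡ 841^2 = 707281 ≡ 1144
368^16 ≡ 1144^2 = 1308736 ≡ 612
368^32 ≡ 612^2 = 374544 ≡ 1687
368^64 ≡ 1687^2 = 2845969 ≡ 591
368^128 ≡ 591^2 = 349281 ≡ 1420
215 = 128 + 64 + 16 + 4 + 2 + 1, so 368^215 ≡ 1420·591·612·841·29·368 ≡ 1028 (mod 2083)
Right side y^r · r^s mod p:
786^2 = 617796 ≡ 1228
786^4 ≡ 1228^2 = 1507984 ≡ 1975
786^8 ≡ 1975^2 = 3900625 ≡ 1249
786^16 ≡ 1249^2 = 1560001 ≡ 1917
786^32 ≡ 1917^2 = 3674889 ≡ 477
786^64 ≡ 477^2 = 227529 ≡ 482
786^128 ≡ 482^2 = 232324 ≡ 1111
786^256 ≡ 1111^2 = 1234321 ≡ 1185
786^512 ≡ 1185^2 = 1404225 ≡ 283
675 = 512 + 128 + 32 + 2 + 1, so 786^675 ≡ 283·1111·477·1228·786 ≡ 821 (mod 2083)
675^2 = 455625 ≡ 1531
675^4 ≡ 1531^2 = 2343961 ≡ 586
675^8 ≡ 586^2 = 343396 ≡ 1784
675^16 ≡ 1784^2 = 3182656 ≡ 1915
675^32 ≡ 1915^2 = 3667225 ≡ 1145
675^64 ≡ 1145^2 = 1311025 ≡ 818
675^128 ≡ 818^2 = 669124 ≡ 481
675^256 ≡ 481^2 = 231361 ≡ 148
675^512 ≡ 148^2 = 21904 ≡ 1074
925 = 512 + 256 + 128 + 16 + 8 + 4 + 1, so 675^925 ≡ 1074·148·481·1915·1784·586·675 ≡ 1828 (mod 2083)
821·1828 = 1500788 ≡ 1028 (mod 2083)
1028 ≡ 1028 (mod 2083), so the signature is genuine.

yes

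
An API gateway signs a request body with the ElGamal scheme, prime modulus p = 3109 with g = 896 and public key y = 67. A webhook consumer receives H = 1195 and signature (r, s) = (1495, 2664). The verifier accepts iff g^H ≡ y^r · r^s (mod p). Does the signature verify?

Left side g^H mod p:
Squares mod 3109: 896^1≡896, 896^2≡694, 896^4≡2850, 896^8≡1792, 896^16≡2776, 896^32≡2074, 896^64≡1729, 896^128≡1692, 896^256≡2584, 896^512≡2033, 896^1024≡1228
1195 = 1024 + 128 + 32 + 8 + 2 + 1, so 896^1195 ≡ 1228·1692·2074·1792·694·896 ≡ 1596 (mod 3109)
Right side y^r · r^s mod p:
Squares mod 3109: 67^1≡67, 67^2≡1380, 67^4≡1692, 67^8≡2584, 67^16≡2033, 67^32≡1228, 67^64≡119, 67^128≡1725, 67^256≡312, 67^512≡965, 67^1024≡1634
1495 = 1024 + 256 + 128 + 64 + 16 + 4 + 2 + 1, so 67^1495 ≡ 1634·312·1725·119·2033·1692·1380·67 ≡ 2496 (mod 3109)
Squares mod 3109: 1495^1≡1495, 1495^2≡2763, 1495^4≡1574, 1495^8≡2712, 1495^16≡2159, 1495^32≡890, 1495^64≡2414, 1495^128≡1130, 1495^256≡2210, 1495^512≡2970, 1495^1024≡667, 1495^2048≡302
2664 = 2048 + 512 + 64 + 32 + 8, so 1495^2664 ≡ 302·2970·2414·890·2712 ≡ 1652 (mod 3109)
2496·1652 = 4123392 ≡ 858 (mod 3109)
1596 ≠ 858, so verification fails.

does not verify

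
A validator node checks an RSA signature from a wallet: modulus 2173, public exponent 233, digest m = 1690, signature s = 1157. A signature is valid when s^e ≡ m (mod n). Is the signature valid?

valid

Squares mod 2173: s^1≡1157, s^2≡81, s^4≡42, s^8≡1764, s^16≡2133, s^32≡1600, s^64≡206, s^128≡1149
233 = 128 + 64 + 32 + 8 + 1, so s^233 ≡ 1149·206·1600·1764·1157 ≡ 1690 (mod 2173)
1690 = m, so the signature checks out.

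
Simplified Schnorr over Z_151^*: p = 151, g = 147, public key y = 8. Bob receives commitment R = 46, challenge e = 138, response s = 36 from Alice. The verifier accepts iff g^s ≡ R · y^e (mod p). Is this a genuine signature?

forged

g^s mod p:
Squares mod 151: 147^1≡147, 147^2≡16, 147^4≡105, 147^8≡2, 147^16≡4, 147^32≡16
36 = 32 + 4, so 147^36 ≡ 16·105 ≡ 19 (mod 151)
R · y^e mod p:
Squares mod 151: 8^1≡8, 8^2≡64, 8^4≡19, 8^8≡59, 8^16≡8, 8^32≡64, 8^64≡19, 8^128≡59
138 = 128 + 8 + 2, so 8^138 ≡ 59·59·64 ≡ 59 (mod 151)
46·59 = 2714 ≡ 147 (mod 151)
19 ≠ 147; the check fails.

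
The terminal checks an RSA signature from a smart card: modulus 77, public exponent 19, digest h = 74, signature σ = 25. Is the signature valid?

invalid

σ^19 mod 77 = 4
4 ≠ 74, so verification fails.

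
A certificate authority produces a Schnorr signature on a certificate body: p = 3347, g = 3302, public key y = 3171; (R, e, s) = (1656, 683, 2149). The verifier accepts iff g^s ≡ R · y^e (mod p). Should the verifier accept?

reject

g^s mod p:
3302^2149 mod 3347 = 529
R · y^e mod p:
3171^683 mod 3347 = 2907
1656·2907 = 4813992 ≡ 1006 (mod 3347)
529 ≠ 1006; the check fails.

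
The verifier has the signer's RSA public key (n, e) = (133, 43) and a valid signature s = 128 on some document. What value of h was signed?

s^2 ≡ 128^2 = 16384 ≡ 25
s^4 ≡ 25^2 = 625 ≡ 93
s^8 ≡ 93^2 = 8649 ≡ 4
s^16 ≡ 4^2 = 16
s^32 ≡ 16^2 = 256 ≡ 123
43 = 32 + 8 + 2 + 1, so s^43 ≡ 123·4·25·128 ≡ 79 (mod 133)

79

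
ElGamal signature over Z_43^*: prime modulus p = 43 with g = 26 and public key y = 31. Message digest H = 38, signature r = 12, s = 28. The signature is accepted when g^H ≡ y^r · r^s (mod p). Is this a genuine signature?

Left side g^H mod p:
Squares mod 43: 26^1≡26, 26^2≡31, 26^4≡15, 26^8≡10, 26^16≡14, 26^32≡24
38 = 32 + 4 + 2, so 26^38 ≡ 24·15·31 ≡ 23 (mod 43)
Right side y^r · r^s mod p:
Squares mod 43: 31^1≡31, 31^2≡15, 31^4≡10, 31^8≡14
12 = 8 + 4, so 31^12 ≡ 14·10 ≡ 11 (mod 43)
Squares mod 43: 12^1≡12, 12^2≡15, 12^4≡10, 12^8≡14, 12^16≡24
28 = 16 + 8 + 4, so 12^28 ≡ 24·14·10 ≡ 6 (mod 43)
11·6 = 66 ≡ 23 (mod 43)
23 ≡ 23 (mod 43), so the signature is genuine.

genuine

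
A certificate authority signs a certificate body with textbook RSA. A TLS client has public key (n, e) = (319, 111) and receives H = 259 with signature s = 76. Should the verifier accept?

reject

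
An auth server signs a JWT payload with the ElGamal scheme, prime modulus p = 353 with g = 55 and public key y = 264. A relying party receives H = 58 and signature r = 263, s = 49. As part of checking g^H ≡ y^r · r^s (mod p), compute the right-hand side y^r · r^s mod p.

223

264^2 = 69696 ≡ 155
264^4 ≡ 155^2 = 24025 ≡ 21
264^8 ≡ 21^2 = 441 ≡ 88
264^16 ≡ 88^2 = 7744 ≡ 331
264^32 ≡ 331^2 = 109561 ≡ 131
264^64 ≡ 131^2 = 17161 ≡ 217
264^128 ≡ 217^2 = 47089 ≡ 140
264^256 ≡ 140^2 = 19600 ≡ 185
263 = 256 + 4 + 2 + 1, so 264^263 ≡ 185·21·155·264 ≡ 297 (mod 353)
263^2 = 69169 ≡ 334
263^4 ≡ 334^2 = 111556 ≡ 8
263^8 ≡ 8^2 = 64
263^16 ≡ 64^2 = 4096 ≡ 213
263^32 ≡ 213^2 = 45369 ≡ 185
49 = 32 + 16 + 1, so 263^49 ≡ 185·213·263 ≡ 141 (mod 353)
y^r · r^s ≡ 297·141 = 41877 ≡ 223 (mod 353)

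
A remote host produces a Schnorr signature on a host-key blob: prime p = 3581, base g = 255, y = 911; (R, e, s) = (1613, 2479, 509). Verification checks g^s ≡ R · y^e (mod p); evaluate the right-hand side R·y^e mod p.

911^2 = 829921 ≡ 2710
911^4 ≡ 2710^2 = 7344100 ≡ 3050
911^8 ≡ 3050^2 = 9302500 ≡ 2643
911^16 ≡ 2643^2 = 6985449 ≡ 2499
911^32 ≡ 2499^2 = 6245001 ≡ 3318
911^64 ≡ 3318^2 = 11009124 ≡ 1130
911^128 ≡ 1130^2 = 1276900 ≡ 2064
911^256 ≡ 2064^2 = 4260096 ≡ 2287
911^512 ≡ 2287^2 = 5230369 ≡ 2109
911^1024 ≡ 2109^2 = 4447881 ≡ 279
911^2048 ≡ 279^2 = 77841 ≡ 2640
2479 = 2048 + 256 + 128 + 32 + 8 + 4 + 2 + 1, so 911^2479 ≡ 2640·2287·2064·3318·2643·3050·2710·911 ≡ 2265 (mod 3581)
R · y^e ≡ 1613·2265 = 3653445 ≡ 825 (mod 3581)

825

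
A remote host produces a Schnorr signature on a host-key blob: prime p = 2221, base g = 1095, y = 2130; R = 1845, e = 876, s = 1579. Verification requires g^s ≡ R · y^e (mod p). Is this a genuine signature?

g^s mod p:
Squares mod 2221: 1095^1≡1095, 1095^2≡1906, 1095^4≡1501, 1095^8≡907, 1095^16≡879, 1095^32≡1954, 1095^64≡217, 1095^128≡448, 1095^256≡814, 1095^512≡738, 1095^1024≡499
1579 = 1024 + 512 + 32 + 8 + 2 + 1, so 1095^1579 ≡ 499·738·1954·907·1906·1095 ≡ 1093 (mod 2221)
R · y^e mod p:
Squares mod 2221: 2130^1≡2130, 2130^2≡1618, 2130^4≡1586, 2130^8≡1224, 2130^16≡1222, 2130^32≡772, 2130^64≡756, 2130^128≡739, 2130^256≡1976, 2130^512≡58
876 = 512 + 256 + 64 + 32 + 8 + 4, so 2130^876 ≡ 58·1976·756·772·1224·1586 ≡ 3 (mod 2221)
1845·3 = 5535 ≡ 1093 (mod 2221)
1093 ≡ 1093 (mod 2221); signature holds.

genuine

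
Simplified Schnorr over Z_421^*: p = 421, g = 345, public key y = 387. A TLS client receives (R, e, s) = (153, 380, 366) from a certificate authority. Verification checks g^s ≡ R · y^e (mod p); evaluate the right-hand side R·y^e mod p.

387^2 = 149769 ≡ 314
387^4 ≡ 314^2 = 98596 ≡ 82
387^8 ≡ 82^2 = 6724 ≡ 409
387^16 ≡ 409^2 = 167281 ≡ 144
387^32 ≡ 144^2 = 20736 ≡ 107
387^64 ≡ 107^2 = 11449 ≡ 82
387^128 ≡ 82^2 = 6724 ≡ 409
387^256 ≡ 409^2 = 167281 ≡ 144
380 = 256 + 64 + 32 + 16 + 8 + 4, so 387^380 ≡ 144·82·107·144·409·82 ≡ 20 (mod 421)
R · y^e ≡ 153·20 = 3060 ≡ 113 (mod 421)

113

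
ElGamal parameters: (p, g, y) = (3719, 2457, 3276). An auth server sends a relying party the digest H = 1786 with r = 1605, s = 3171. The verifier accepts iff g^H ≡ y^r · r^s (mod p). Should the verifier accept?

accept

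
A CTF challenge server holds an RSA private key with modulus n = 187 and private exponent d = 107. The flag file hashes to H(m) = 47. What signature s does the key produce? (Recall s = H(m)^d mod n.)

Squares mod 187: (H(m))^1≡47, (H(m))^2≡152, (H(m))^4≡103, (H(m))^8≡137, (H(m))^16≡69, (H(m))^32≡86, (H(m))^64≡103
107 = 64 + 32 + 8 + 2 + 1, so (H(m))^107 ≡ 103·86·137·152·47 ≡ 174 (mod 187)

174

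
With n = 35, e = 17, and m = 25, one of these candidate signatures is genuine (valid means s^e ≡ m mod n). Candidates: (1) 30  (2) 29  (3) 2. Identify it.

1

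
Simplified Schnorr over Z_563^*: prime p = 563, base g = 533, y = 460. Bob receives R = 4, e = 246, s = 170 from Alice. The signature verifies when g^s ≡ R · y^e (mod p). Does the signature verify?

g^s mod p:
533^170 mod 563 = 25
R · y^e mod p:
460^246 mod 563 = 147
4·147 = 588 ≡ 25 (mod 563)
25 ≡ 25 (mod 563); signature holds.

verifies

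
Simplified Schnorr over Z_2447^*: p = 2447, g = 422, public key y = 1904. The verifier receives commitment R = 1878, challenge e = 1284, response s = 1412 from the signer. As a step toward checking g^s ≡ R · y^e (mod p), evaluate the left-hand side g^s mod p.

292

422^1412 mod 2447 = 292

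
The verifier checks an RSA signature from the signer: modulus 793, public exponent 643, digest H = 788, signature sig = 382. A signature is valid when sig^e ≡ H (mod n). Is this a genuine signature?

sig^643 mod 793 = 788
sig^643 mod 793 = 788 matches H.

genuine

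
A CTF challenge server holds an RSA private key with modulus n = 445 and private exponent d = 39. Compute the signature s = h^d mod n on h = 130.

430

Squares mod 445: h^1≡130, h^2≡435, h^4≡100, h^8≡210, h^16≡45, h^32≡245
39 = 32 + 4 + 2 + 1, so h^39 ≡ 245·100·435·130 ≡ 430 (mod 445)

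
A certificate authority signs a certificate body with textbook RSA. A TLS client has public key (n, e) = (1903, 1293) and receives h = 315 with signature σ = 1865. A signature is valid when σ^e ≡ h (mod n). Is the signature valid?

valid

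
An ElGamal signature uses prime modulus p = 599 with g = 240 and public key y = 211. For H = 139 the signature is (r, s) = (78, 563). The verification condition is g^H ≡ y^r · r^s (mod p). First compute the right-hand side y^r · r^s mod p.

134

211^2 = 44521 ≡ 195
211^4 ≡ 195^2 = 38025 ≡ 288
211^8 ≡ 288^2 = 82944 ≡ 282
211^16 ≡ 282^2 = 79524 ≡ 456
211^32 ≡ 456^2 = 207936 ≡ 83
211^64 ≡ 83^2 = 6889 ≡ 300
78 = 64 + 8 + 4 + 2, so 211^78 ≡ 300·282·288·195 ≡ 379 (mod 599)
78^2 = 6084 ≡ 94
78^4 ≡ 94^2 = 8836 ≡ 450
78^8 ≡ 450^2 = 202500 ≡ 38
78^16 ≡ 38^2 = 1444 ≡ 246
78^32 ≡ 246^2 = 60516 ≡ 17
78^64 ≡ 17^2 = 289
78^128 ≡ 289^2 = 83521 ≡ 260
78^256 ≡ 260^2 = 67600 ≡ 512
78^512 ≡ 512^2 = 262144 ≡ 381
563 = 512 + 32 + 16 + 2 + 1, so 78^563 ≡ 381·17·246·94·78 ≡ 288 (mod 599)
y^r · r^s ≡ 379·288 = 109152 ≡ 134 (mod 599)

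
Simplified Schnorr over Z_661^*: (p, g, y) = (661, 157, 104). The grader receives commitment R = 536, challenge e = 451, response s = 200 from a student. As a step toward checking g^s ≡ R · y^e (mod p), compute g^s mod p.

Squares mod 661: 157^1≡157, 157^2≡192, 157^4≡509, 157^8≡630, 157^16≡300, 157^32≡104, 157^64≡240, 157^128≡93
200 = 128 + 64 + 8, so 157^200 ≡ 93·240·630 ≡ 147 (mod 661)

147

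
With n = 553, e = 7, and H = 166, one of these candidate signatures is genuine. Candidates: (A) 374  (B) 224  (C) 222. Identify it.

Candidate A: Squares mod 553: 374^1≡374, 374^2≡520, 374^4≡536; 7 = 4 + 2 + 1, so 374^7 ≡ 536·520·374 ≡ 227 (mod 553)
Candidate B: Squares mod 553: 224^1≡224, 224^2≡406, 224^4≡42; 7 = 4 + 2 + 1, so 224^7 ≡ 42·406·224 ≡ 77 (mod 553)
Candidate C: Squares mod 553: 222^1≡222, 222^2≡67, 222^4≡65; 7 = 4 + 2 + 1, so 222^7 ≡ 65·67·222 ≡ 166 (mod 553)
  → matches H = 166

C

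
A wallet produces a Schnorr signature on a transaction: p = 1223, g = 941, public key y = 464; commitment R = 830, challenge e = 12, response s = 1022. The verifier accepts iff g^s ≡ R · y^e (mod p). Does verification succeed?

passes

g^s mod p:
Squares mod 1223: 941^1≡941, 941^2≡29, 941^4≡841, 941^8≡387, 941^16≡563, 941^32≡212, 941^64≡916, 941^128≡78, 941^256≡1192, 941^512≡961
1022 = 512 + 256 + 128 + 64 + 32 + 16 + 8 + 4 + 2, so 941^1022 ≡ 961·1192·78·916·212·563·387·841·29 ≡ 891 (mod 1223)
R · y^e mod p:
Squares mod 1223: 464^1≡464, 464^2≡48, 464^4≡1081, 464^8≡596
12 = 8 + 4, so 464^12 ≡ 596·1081 ≡ 978 (mod 1223)
830·978 = 811740 ≡ 891 (mod 1223)
891 ≡ 891 (mod 1223); signature holds.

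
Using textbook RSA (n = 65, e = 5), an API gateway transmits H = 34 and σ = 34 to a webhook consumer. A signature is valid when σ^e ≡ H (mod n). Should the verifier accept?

Squares mod 65: σ^1≡34, σ^2≡51, σ^4≡1
5 = 4 + 1, so σ^5 ≡ 1·34 ≡ 34 (mod 65)
Since 34 equals the digest 34, verification succeeds.

accept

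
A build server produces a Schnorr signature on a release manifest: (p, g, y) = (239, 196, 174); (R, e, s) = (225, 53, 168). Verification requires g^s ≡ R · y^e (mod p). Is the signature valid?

g^s mod p:
196^2 = 38416 ≡ 176
196^4 ≡ 176^2 = 30976 ≡ 145
196^8 ≡ 145^2 = 21025 ≡ 232
196^16 ≡ 232^2 = 53824 ≡ 49
196^32 ≡ 49^2 = 2401 ≡ 11
196^64 ≡ 11^2 = 121
196^128 ≡ 121^2 = 14641 ≡ 62
168 = 128 + 32 + 8, so 196^168 ≡ 62·11·232 ≡ 6 (mod 239)
R · y^e mod p:
174^2 = 30276 ≡ 162
174^4 ≡ 162^2 = 26244 ≡ 193
174^8 ≡ 193^2 = 37249 ≡ 204
174^16 ≡ 204^2 = 41616 ≡ 30
174^32 ≡ 30^2 = 900 ≡ 183
53 = 32 + 16 + 4 + 1, so 174^53 ≡ 183·30·193·174 ≡ 102 (mod 239)
225·102 = 22950 ≡ 6 (mod 239)
6 ≡ 6 (mod 239); signature holds.

valid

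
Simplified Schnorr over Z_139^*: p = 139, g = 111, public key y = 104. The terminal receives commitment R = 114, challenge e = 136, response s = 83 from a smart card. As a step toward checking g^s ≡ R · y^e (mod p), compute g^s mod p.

Squares mod 139: 111^1≡111, 111^2≡89, 111^4≡137, 111^8≡4, 111^16≡16, 111^32≡117, 111^64≡67
83 = 64 + 16 + 2 + 1, so 111^83 ≡ 67·16·89·111 ≡ 17 (mod 139)

17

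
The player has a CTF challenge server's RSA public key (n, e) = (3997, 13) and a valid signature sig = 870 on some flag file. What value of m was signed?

1346

sig^2 ≡ 870^2 = 756900 ≡ 1467
sig^4 ≡ 1467^2 = 2152089 ≡ 1703
sig^8 ≡ 1703^2 = 2900209 ≡ 2384
13 = 8 + 4 + 1, so sig^13 ≡ 2384·1703·870 ≡ 1346 (mod 3997)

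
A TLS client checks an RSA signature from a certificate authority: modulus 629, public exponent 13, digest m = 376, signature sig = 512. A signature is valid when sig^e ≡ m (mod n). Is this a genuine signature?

forged

Squares mod 629: sig^1≡512, sig^2≡480, sig^4≡186, sig^8≡1
13 = 8 + 4 + 1, so sig^13 ≡ 1·186·512 ≡ 253 (mod 629)
253 ≠ 376, so verification fails.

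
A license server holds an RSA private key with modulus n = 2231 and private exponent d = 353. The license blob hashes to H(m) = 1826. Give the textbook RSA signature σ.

860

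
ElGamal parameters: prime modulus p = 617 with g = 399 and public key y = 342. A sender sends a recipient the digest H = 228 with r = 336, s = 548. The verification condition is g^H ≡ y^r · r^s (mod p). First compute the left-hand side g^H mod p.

586

Squares mod 617: 399^1≡399, 399^2≡15, 399^4≡225, 399^8≡31, 399^16≡344, 399^32≡489, 399^64≡342, 399^128≡351
228 = 128 + 64 + 32 + 4, so 399^228 ≡ 351·342·489·225 ≡ 586 (mod 617)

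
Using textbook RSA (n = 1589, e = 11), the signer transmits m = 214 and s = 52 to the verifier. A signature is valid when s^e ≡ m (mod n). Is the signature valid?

invalid

s^2 ≡ 52^2 = 2704 ≡ 1115
s^4 ≡ 1115^2 = 1243225 ≡ 627
s^8 ≡ 627^2 = 393129 ≡ 646
11 = 8 + 2 + 1, so s^11 ≡ 646·1115·52 ≡ 761 (mod 1589)
The recovered value 761 does not match the digest 214.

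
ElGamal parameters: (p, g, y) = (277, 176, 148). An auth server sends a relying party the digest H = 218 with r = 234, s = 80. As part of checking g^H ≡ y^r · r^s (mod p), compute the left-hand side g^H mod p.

176^218 mod 277 = 83

83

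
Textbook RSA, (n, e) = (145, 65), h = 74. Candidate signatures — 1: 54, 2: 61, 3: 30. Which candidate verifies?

1

Candidate 1: Squares mod 145: 54^1≡54, 54^2≡16, 54^4≡111, 54^8≡141, 54^16≡16, 54^32≡111, 54^64≡141; 65 = 64 + 1, so 54^65 ≡ 141·54 ≡ 74 (mod 145)
  → matches h = 74
Candidate 2: Squares mod 145: 61^1≡61, 61^2≡96, 61^4≡81, 61^8≡36, 61^16≡136, 61^32≡81, 61^64≡36; 65 = 64 + 1, so 61^65 ≡ 36·61 ≡ 21 (mod 145)
Candidate 3: Squares mod 145: 30^1≡30, 30^2≡30, 30^4≡30, 30^8≡30, 30^16≡30, 30^32≡30, 30^64≡30; 65 = 64 + 1, so 30^65 ≡ 30·30 ≡ 30 (mod 145)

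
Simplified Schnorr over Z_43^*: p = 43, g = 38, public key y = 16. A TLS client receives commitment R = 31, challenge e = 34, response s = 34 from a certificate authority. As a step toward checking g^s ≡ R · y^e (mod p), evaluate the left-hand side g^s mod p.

10

38^2 = 1444 ≡ 25
38^4 ≡ 25^2 = 625 ≡ 23
38^8 ≡ 23^2 = 529 ≡ 13
38^16 ≡ 13^2 = 169 ≡ 40
38^32 ≡ 40^2 = 1600 ≡ 9
34 = 32 + 2, so 38^34 ≡ 9·25 ≡ 10 (mod 43)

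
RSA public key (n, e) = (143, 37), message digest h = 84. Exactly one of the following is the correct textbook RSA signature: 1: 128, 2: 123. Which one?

2

Candidate 1: 128^37 mod 143 = 50
Candidate 2: 123^37 mod 143 = 84
  → matches h = 84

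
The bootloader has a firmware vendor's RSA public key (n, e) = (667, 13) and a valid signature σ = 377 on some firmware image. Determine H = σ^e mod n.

58

σ^13 mod 667 = 58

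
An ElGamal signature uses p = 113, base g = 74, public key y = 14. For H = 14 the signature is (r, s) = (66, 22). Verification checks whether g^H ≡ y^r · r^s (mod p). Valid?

yes

Left side g^H mod p:
Squares mod 113: 74^1≡74, 74^2≡52, 74^4≡105, 74^8≡64
14 = 8 + 4 + 2, so 74^14 ≡ 64·105·52 ≡ 44 (mod 113)
Right side y^r · r^s mod p:
Squares mod 113: 14^1≡14, 14^2≡83, 14^4≡109, 14^8≡16, 14^16≡30, 14^32≡109, 14^64≡16
66 = 64 + 2, so 14^66 ≡ 16·83 ≡ 85 (mod 113)
Squares mod 113: 66^1≡66, 66^2≡62, 66^4≡2, 66^8≡4, 66^16≡16
22 = 16 + 4 + 2, so 66^22 ≡ 16·2·62 ≡ 63 (mod 113)
85·63 = 5355 ≡ 44 (mod 113)
44 ≡ 44 (mod 113), so the signature is genuine.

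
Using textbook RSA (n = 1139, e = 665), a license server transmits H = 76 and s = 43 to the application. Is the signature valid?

invalid

s^2 ≡ 43^2 = 1849 ≡ 710
s^4 ≡ 710^2 = 504100 ≡ 662
s^8 ≡ 662^2 = 438244 ≡ 868
s^16 ≡ 868^2 = 753424 ≡ 545
s^32 ≡ 545^2 = 297025 ≡ 885
s^64 ≡ 885^2 = 783225 ≡ 732
s^128 ≡ 732^2 = 535824 ≡ 494
s^256 ≡ 494^2 = 244036 ≡ 290
s^512 ≡ 290^2 = 84100 ≡ 953
665 = 512 + 128 + 16 + 8 + 1, so s^665 ≡ 953·494·545·868·43 ≡ 1063 (mod 1139)
The recovered value 1063 does not match the digest 76.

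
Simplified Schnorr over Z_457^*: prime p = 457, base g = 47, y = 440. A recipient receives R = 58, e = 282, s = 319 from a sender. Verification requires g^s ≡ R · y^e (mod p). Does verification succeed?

g^s mod p:
Squares mod 457: 47^1≡47, 47^2≡381, 47^4≡292, 47^8≡262, 47^16≡94, 47^32≡153, 47^64≡102, 47^128≡350, 47^256≡24
319 = 256 + 32 + 16 + 8 + 4 + 2 + 1, so 47^319 ≡ 24·153·94·262·292·381·47 ≡ 266 (mod 457)
R · y^e mod p:
Squares mod 457: 440^1≡440, 440^2≡289, 440^4≡347, 440^8≡218, 440^16≡453, 440^32≡16, 440^64≡256, 440^128≡185, 440^256≡407
282 = 256 + 16 + 8 + 2, so 440^282 ≡ 407·453·218·289 ≡ 453 (mod 457)
58·453 = 26274 ≡ 225 (mod 457)
266 ≠ 225; the check fails.

fails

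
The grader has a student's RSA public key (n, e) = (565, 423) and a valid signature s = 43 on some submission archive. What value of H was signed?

s^2 ≡ 43^2 = 1849 ≡ 154
s^4 ≡ 154^2 = 23716 ≡ 551
s^8 ≡ 551^2 = 303601 ≡ 196
s^16 ≡ 196^2 = 38416 ≡ 561
s^32 ≡ 561^2 = 314721 ≡ 16
s^64 ≡ 16^2 = 256
s^128 ≡ 256^2 = 65536 ≡ 561
s^256 ≡ 561^2 = 314721 ≡ 16
423 = 256 + 128 + 32 + 4 + 2 + 1, so s^423 ≡ 16·561·16·551·154·43 ≡ 562 (mod 565)

562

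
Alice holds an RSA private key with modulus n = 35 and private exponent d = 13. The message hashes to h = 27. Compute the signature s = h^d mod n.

Squares mod 35: h^1≡27, h^2≡29, h^4≡1, h^8≡1
13 = 8 + 4 + 1, so h^13 ≡ 1·1·27 ≡ 27 (mod 35)

27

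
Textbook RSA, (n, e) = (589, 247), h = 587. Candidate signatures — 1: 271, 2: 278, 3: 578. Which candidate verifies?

Candidate 1: Squares mod 589: 271^1≡271, 271^2≡405, 271^4≡283, 271^8≡574, 271^16≡225, 271^32≡560, 271^64≡252, 271^128≡481; 247 = 128 + 64 + 32 + 16 + 4 + 2 + 1, so 271^247 ≡ 481·252·560·225·283·405·271 ≡ 587 (mod 589)
  → matches h = 587
Candidate 2: Squares mod 589: 278^1≡278, 278^2≡125, 278^4≡311, 278^8≡125, 278^16≡311, 278^32≡125, 278^64≡311, 278^128≡125; 247 = 128 + 64 + 32 + 16 + 4 + 2 + 1, so 278^247 ≡ 125·311·125·311·311·125·278 ≡ 278 (mod 589)
Candidate 3: Squares mod 589: 578^1≡578, 578^2≡121, 578^4≡505, 578^8≡577, 578^16≡144, 578^32≡121, 578^64≡505, 578^128≡577; 247 = 128 + 64 + 32 + 16 + 4 + 2 + 1, so 578^247 ≡ 577·505·121·144·505·121·578 ≡ 483 (mod 589)

1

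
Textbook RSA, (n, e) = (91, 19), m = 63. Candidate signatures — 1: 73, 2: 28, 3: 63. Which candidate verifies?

2

Candidate 1: Squares mod 91: 73^1≡73, 73^2≡51, 73^4≡53, 73^8≡79, 73^16≡53; 19 = 16 + 2 + 1, so 73^19 ≡ 53·51·73 ≡ 31 (mod 91)
Candidate 2: Squares mod 91: 28^1≡28, 28^2≡56, 28^4≡42, 28^8≡35, 28^16≡42; 19 = 16 + 2 + 1, so 28^19 ≡ 42·56·28 ≡ 63 (mod 91)
  → matches m = 63
Candidate 3: Squares mod 91: 63^1≡63, 63^2≡56, 63^4≡42, 63^8≡35, 63^16≡42; 19 = 16 + 2 + 1, so 63^19 ≡ 42·56·63 ≡ 28 (mod 91)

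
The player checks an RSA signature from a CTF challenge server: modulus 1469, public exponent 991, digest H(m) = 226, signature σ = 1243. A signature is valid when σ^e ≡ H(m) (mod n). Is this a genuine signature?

genuine

σ^2 ≡ 1243^2 = 1545049 ≡ 1130
σ^4 ≡ 1130^2 = 1276900 ≡ 339
σ^8 ≡ 339^2 = 114921 ≡ 339
σ^16 ≡ 339^2 = 114921 ≡ 339
σ^32 ≡ 339^2 = 114921 ≡ 339
σ^64 ≡ 339^2 = 114921 ≡ 339
σ^128 ≡ 339^2 = 114921 ≡ 339
σ^256 ≡ 339^2 = 114921 ≡ 339
σ^512 ≡ 339^2 = 114921 ≡ 339
991 = 512 + 256 + 128 + 64 + 16 + 8 + 4 + 2 + 1, so σ^991 ≡ 339·339·339·339·339·339·339·1130·1243 ≡ 226 (mod 1469)
Since 226 equals the digest 226, verification succeeds.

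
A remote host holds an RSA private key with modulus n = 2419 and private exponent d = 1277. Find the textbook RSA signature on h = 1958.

h^1277 mod 2419 = 1663

1663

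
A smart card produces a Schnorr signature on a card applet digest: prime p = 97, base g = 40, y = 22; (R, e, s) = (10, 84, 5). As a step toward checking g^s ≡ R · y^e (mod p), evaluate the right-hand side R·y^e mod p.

10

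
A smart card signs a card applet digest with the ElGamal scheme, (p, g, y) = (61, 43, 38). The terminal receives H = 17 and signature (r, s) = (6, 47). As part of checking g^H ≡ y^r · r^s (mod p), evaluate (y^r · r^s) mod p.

35

38^2 = 1444 ≡ 41
38^4 ≡ 41^2 = 1681 ≡ 34
6 = 4 + 2, so 38^6 ≡ 34·41 ≡ 52 (mod 61)
6^2 = 36
6^4 ≡ 36^2 = 1296 ≡ 15
6^8 ≡ 15^2 = 225 ≡ 42
6^16 ≡ 42^2 = 1764 ≡ 56
6^32 ≡ 56^2 = 3136 ≡ 25
47 = 32 + 8 + 4 + 2 + 1, so 6^47 ≡ 25·42·15·36·6 ≡ 30 (mod 61)
y^r · r^s ≡ 52·30 = 1560 ≡ 35 (mod 61)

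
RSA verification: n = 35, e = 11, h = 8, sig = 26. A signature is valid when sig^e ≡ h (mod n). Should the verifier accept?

sig^11 mod 35 = 31
sig^11 mod 35 = 31, but h = 8.

reject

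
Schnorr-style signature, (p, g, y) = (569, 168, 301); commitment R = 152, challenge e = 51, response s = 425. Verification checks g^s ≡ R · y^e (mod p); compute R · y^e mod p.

495

301^51 mod 569 = 7
R · y^e ≡ 152·7 = 1064 ≡ 495 (mod 569)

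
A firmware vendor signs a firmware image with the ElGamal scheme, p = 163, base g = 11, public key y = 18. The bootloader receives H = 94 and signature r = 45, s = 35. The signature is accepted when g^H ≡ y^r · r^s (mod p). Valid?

Left side g^H mod p:
11^2 = 121
11^4 ≡ 121^2 = 14641 ≡ 134
11^8 ≡ 134^2 = 17956 ≡ 26
11^16 ≡ 26^2 = 676 ≡ 24
11^32 ≡ 24^2 = 576 ≡ 87
11^64 ≡ 87^2 = 7569 ≡ 71
94 = 64 + 16 + 8 + 4 + 2, so 11^94 ≡ 71·24·26·134·121 ≡ 144 (mod 163)
Right side y^r · r^s mod p:
18^2 = 324 ≡ 161
18^4 ≡ 161^2 = 25921 ≡ 4
18^8 ≡ 4^2 = 16
18^16 ≡ 16^2 = 256 ≡ 93
18^32 ≡ 93^2 = 8649 ≡ 10
45 = 32 + 8 + 4 + 1, so 18^45 ≡ 10·16·4·18 ≡ 110 (mod 163)
45^2 = 2025 ≡ 69
45^4 ≡ 69^2 = 4761 ≡ 34
45^8 ≡ 34^2 = 1156 ≡ 15
45^16 ≡ 15^2 = 225 ≡ 62
45^32 ≡ 62^2 = 3844 ≡ 95
35 = 32 + 2 + 1, so 45^35 ≡ 95·69·45 ≡ 108 (mod 163)
110·108 = 11880 ≡ 144 (mod 163)
144 ≡ 144 (mod 163), so the signature is genuine.

yes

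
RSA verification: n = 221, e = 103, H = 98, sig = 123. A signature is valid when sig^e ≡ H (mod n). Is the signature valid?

valid

sig^2 ≡ 123^2 = 15129 ≡ 101
sig^4 ≡ 101^2 = 10201 ≡ 35
sig^8 ≡ 35^2 = 1225 ≡ 120
sig^16 ≡ 120^2 = 14400 ≡ 35
sig^32 ≡ 35^2 = 1225 ≡ 120
sig^64 ≡ 120^2 = 14400 ≡ 35
103 = 64 + 32 + 4 + 2 + 1, so sig^103 ≡ 35·120·35·101·123 ≡ 98 (mod 221)
98 = H, so the signature checks out.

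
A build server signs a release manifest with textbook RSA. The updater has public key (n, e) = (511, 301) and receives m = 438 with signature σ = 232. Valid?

σ^2 ≡ 232^2 = 53824 ≡ 169
σ^4 ≡ 169^2 = 28561 ≡ 456
σ^8 ≡ 456^2 = 207936 ≡ 470
σ^16 ≡ 470^2 = 220900 ≡ 148
σ^32 ≡ 148^2 = 21904 ≡ 442
σ^64 ≡ 442^2 = 195364 ≡ 162
σ^128 ≡ 162^2 = 26244 ≡ 183
σ^256 ≡ 183^2 = 33489 ≡ 274
301 = 256 + 32 + 8 + 4 + 1, so σ^301 ≡ 274·442·470·456·232 ≡ 407 (mod 511)
407 ≠ 438, so verification fails.

no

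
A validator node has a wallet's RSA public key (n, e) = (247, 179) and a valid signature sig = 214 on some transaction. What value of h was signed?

232

sig^179 mod 247 = 232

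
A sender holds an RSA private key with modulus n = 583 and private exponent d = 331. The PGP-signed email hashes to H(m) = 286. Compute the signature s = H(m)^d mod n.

(H(m))^2 ≡ 286^2 = 81796 ≡ 176
(H(m))^4 ≡ 176^2 = 30976 ≡ 77
(H(m))^8 ≡ 77^2 = 5929 ≡ 99
(H(m))^16 ≡ 99^2 = 9801 ≡ 473
(H(m))^32 ≡ 473^2 = 223729 ≡ 440
(H(m))^64 ≡ 440^2 = 193600 ≡ 44
(H(m))^128 ≡ 44^2 = 1936 ≡ 187
(H(m))^256 ≡ 187^2 = 34969 ≡ 572
331 = 256 + 64 + 8 + 2 + 1, so (H(m))^331 ≡ 572·44·99·176·286 ≡ 374 (mod 583)

374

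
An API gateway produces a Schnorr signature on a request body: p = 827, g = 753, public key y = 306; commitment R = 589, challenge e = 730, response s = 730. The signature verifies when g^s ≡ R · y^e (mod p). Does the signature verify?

verifies

g^s mod p:
Squares mod 827: 753^1≡753, 753^2≡514, 753^4≡383, 753^8≡310, 753^16≡168, 753^32≡106, 753^64≡485, 753^128≡357, 753^256≡91, 753^512≡11
730 = 512 + 128 + 64 + 16 + 8 + 2, so 753^730 ≡ 11·357·485·168·310·514 ≡ 225 (mod 827)
R · y^e mod p:
Squares mod 827: 306^1≡306, 306^2≡185, 306^4≡318, 306^8≡230, 306^16≡799, 306^32≡784, 306^64≡195, 306^128≡810, 306^256≡289, 306^512≡821
730 = 512 + 128 + 64 + 16 + 8 + 2, so 306^730 ≡ 821·810·195·799·230·185 ≡ 489 (mod 827)
589·489 = 288021 ≡ 225 (mod 827)
225 ≡ 225 (mod 827); signature holds.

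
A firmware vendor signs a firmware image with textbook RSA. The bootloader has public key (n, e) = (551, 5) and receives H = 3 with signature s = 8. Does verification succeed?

fails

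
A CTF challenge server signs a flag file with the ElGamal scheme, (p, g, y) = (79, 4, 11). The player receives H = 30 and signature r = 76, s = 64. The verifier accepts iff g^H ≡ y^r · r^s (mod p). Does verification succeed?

Left side g^H mod p:
4^2 = 16
4^4 ≡ 16^2 = 256 ≡ 19
4^8 ≡ 19^2 = 361 ≡ 45
4^16 ≡ 45^2 = 2025 ≡ 50
30 = 16 + 8 + 4 + 2, so 4^30 ≡ 50·45·19·16 ≡ 18 (mod 79)
Right side y^r · r^s mod p:
11^2 = 121 ≡ 42
11^4 ≡ 42^2 = 1764 ≡ 26
11^8 ≡ 26^2 = 676 ≡ 44
11^16 ≡ 44^2 = 1936 ≡ 40
11^32 ≡ 40^2 = 1600 ≡ 20
11^64 ≡ 20^2 = 400 ≡ 5
76 = 64 + 8 + 4, so 11^76 ≡ 5·44·26 ≡ 32 (mod 79)
76^2 = 5776 ≡ 9
76^4 ≡ 9^2 = 81 ≡ 2
76^8 ≡ 2^2 = 4
76^16 ≡ 4^2 = 16
76^32 ≡ 16^2 = 256 ≡ 19
76^64 ≡ 19^2 = 361 ≡ 45
32·45 = 1440 ≡ 18 (mod 79)
18 ≡ 18 (mod 79), so the signature is genuine.

passes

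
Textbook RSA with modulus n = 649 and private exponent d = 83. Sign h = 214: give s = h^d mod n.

h^83 mod 649 = 565

565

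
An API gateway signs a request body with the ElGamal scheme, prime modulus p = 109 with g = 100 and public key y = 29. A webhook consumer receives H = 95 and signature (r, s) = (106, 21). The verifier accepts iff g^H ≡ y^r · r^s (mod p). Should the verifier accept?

Left side g^H mod p:
Squares mod 109: 100^1≡100, 100^2≡81, 100^4≡21, 100^8≡5, 100^16≡25, 100^32≡80, 100^64≡78
95 = 64 + 16 + 8 + 4 + 2 + 1, so 100^95 ≡ 78·25·5·21·81·100 ≡ 106 (mod 109)
Right side y^r · r^s mod p:
Squares mod 109: 29^1≡29, 29^2≡78, 29^4≡89, 29^8≡73, 29^16≡97, 29^32≡35, 29^64≡26
106 = 64 + 32 + 8 + 2, so 29^106 ≡ 26·35·73·78 ≡ 7 (mod 109)
Squares mod 109: 106^1≡106, 106^2≡9, 106^4≡81, 106^8≡21, 106^16≡5
21 = 16 + 4 + 1, so 106^21 ≡ 5·81·106 ≡ 93 (mod 109)
7·93 = 651 ≡ 106 (mod 109)
106 ≡ 106 (mod 109), so the signature is genuine.

accept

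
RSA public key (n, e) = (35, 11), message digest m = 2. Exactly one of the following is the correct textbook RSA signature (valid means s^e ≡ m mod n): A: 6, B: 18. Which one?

B

Candidate A: Squares mod 35: 6^1≡6, 6^2≡1, 6^4≡1, 6^8≡1; 11 = 8 + 2 + 1, so 6^11 ≡ 1·1·6 ≡ 6 (mod 35)
Candidate B: Squares mod 35: 18^1≡18, 18^2≡9, 18^4≡11, 18^8≡16; 11 = 8 + 2 + 1, so 18^11 ≡ 16·9·18 ≡ 2 (mod 35)
  → matches m = 2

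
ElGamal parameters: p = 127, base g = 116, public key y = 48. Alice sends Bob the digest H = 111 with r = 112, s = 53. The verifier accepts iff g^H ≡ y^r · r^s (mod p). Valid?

yes

Left side g^H mod p:
Squares mod 127: 116^1≡116, 116^2≡121, 116^4≡36, 116^8≡26, 116^16≡41, 116^32≡30, 116^64≡11
111 = 64 + 32 + 8 + 4 + 2 + 1, so 116^111 ≡ 11·30·26·36·121·116 ≡ 40 (mod 127)
Right side y^r · r^s mod p:
Squares mod 127: 48^1≡48, 48^2≡18, 48^4≡70, 48^8≡74, 48^16≡15, 48^32≡98, 48^64≡79
112 = 64 + 32 + 16, so 48^112 ≡ 79·98·15 ≡ 52 (mod 127)
Squares mod 127: 112^1≡112, 112^2≡98, 112^4≡79, 112^8≡18, 112^16≡70, 112^32≡74
53 = 32 + 16 + 4 + 1, so 112^53 ≡ 74·70·79·112 ≡ 118 (mod 127)
52·118 = 6136 ≡ 40 (mod 127)
40 ≡ 40 (mod 127), so the signature is genuine.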